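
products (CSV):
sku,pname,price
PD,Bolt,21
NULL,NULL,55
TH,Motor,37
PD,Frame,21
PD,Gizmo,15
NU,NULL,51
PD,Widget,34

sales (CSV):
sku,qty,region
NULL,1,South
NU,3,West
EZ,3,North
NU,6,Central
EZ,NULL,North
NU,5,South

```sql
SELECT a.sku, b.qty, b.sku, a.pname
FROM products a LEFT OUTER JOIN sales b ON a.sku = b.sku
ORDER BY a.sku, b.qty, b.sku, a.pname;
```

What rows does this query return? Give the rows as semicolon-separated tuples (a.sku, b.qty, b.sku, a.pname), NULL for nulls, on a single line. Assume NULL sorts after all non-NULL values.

(NU, 3, NU, NULL); (NU, 5, NU, NULL); (NU, 6, NU, NULL); (PD, NULL, NULL, Bolt); (PD, NULL, NULL, Frame); (PD, NULL, NULL, Gizmo); (PD, NULL, NULL, Widget); (TH, NULL, NULL, Motor); (NULL, NULL, NULL, NULL)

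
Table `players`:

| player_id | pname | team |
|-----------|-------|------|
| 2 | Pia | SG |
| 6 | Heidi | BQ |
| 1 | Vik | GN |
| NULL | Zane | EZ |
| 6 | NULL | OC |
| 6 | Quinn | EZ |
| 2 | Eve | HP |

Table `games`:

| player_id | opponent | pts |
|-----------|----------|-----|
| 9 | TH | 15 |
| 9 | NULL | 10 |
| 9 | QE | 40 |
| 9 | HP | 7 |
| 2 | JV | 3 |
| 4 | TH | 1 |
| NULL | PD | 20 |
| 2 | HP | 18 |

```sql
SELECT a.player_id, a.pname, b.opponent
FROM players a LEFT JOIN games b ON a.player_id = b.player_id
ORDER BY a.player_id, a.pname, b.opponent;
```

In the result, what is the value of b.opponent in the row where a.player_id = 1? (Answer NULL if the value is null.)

LEFT JOIN keeps every row from `players`; unmatched rows get NULL for `games`'s columns.
Matching on a.player_id = b.player_id. A NULL in a compared column never satisfies the condition.
- a[0] player_id=2 → 2 match(es) in b → 2 row(s).
- a[1] player_id=6 → no match; kept with NULLs on the b side.
- a[2] player_id=1 → no match; kept with NULLs on the b side.
- a[3] player_id=NULL → no match; kept with NULLs on the b side.
- a[4] player_id=6 → no match; kept with NULLs on the b side.
- a[5] player_id=6 → no match; kept with NULLs on the b side.
- a[6] player_id=2 → 2 match(es) in b → 2 row(s).

NULL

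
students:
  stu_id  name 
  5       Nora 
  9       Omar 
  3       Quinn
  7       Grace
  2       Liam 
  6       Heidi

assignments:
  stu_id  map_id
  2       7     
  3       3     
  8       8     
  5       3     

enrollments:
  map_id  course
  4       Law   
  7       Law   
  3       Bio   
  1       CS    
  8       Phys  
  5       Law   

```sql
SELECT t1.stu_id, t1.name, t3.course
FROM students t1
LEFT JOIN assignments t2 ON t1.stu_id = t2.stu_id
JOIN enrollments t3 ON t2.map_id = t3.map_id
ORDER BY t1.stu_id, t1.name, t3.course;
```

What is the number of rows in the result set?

3

Joins associate left-to-right: students LEFT JOIN assignments on stu_id gives 6 intermediate row(s).
Then INNER JOIN `enrollments t3` on map_id: keep only rows whose t2.map_id appears in t3.
Result: 3 row(s).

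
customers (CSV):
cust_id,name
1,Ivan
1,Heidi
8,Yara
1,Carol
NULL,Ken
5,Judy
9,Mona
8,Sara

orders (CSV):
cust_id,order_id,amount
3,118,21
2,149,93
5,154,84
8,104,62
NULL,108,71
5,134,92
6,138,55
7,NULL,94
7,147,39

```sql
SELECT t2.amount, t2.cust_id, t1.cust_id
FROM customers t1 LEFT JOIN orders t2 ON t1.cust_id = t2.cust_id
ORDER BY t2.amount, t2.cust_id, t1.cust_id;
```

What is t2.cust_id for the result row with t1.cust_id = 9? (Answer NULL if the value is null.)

NULL

LEFT JOIN keeps every row from `customers`; unmatched rows get NULL for `orders`'s columns.
Matching on t1.cust_id = t2.cust_id. A NULL in a compared column never satisfies the condition.
Matched pairs: 4; unmatched t1 rows kept: 5.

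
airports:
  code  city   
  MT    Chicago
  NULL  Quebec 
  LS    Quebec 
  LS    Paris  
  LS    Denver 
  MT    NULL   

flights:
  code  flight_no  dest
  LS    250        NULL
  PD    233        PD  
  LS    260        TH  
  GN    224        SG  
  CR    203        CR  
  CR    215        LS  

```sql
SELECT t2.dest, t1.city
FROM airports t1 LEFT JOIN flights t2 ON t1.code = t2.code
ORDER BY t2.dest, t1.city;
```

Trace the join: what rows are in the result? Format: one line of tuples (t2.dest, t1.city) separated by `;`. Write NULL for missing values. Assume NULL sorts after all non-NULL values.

(TH, Denver); (TH, Paris); (TH, Quebec); (NULL, Chicago); (NULL, Denver); (NULL, Paris); (NULL, Quebec); (NULL, Quebec); (NULL, NULL)

LEFT JOIN keeps every row from `airports`; unmatched rows get NULL for `flights`'s columns.
Matching on t1.code = t2.code. A NULL in a compared column never satisfies the condition.
- t1 row (code=MT): no match → kept, t2 columns NULL.
- t1 row (code=NULL): no match → kept, t2 columns NULL.
- t1 row (code=LS): matches 2 t2 row(s) → 2 output row(s).
- t1 row (code=LS): matches 2 t2 row(s) → 2 output row(s).
- t1 row (code=LS): matches 2 t2 row(s) → 2 output row(s).
- t1 row (code=MT): no match → kept, t2 columns NULL.
After projecting and ordering:
t2.dest | t1.city
TH | Denver
TH | Paris
TH | Quebec
NULL | Chicago
NULL | Denver
NULL | Paris
NULL | Quebec
NULL | Quebec
NULL | NULL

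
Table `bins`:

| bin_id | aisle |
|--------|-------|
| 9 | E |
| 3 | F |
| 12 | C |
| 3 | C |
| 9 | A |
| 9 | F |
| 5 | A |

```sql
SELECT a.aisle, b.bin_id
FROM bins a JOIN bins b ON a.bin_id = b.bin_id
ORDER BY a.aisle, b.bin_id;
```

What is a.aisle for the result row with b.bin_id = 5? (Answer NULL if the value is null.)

INNER JOIN keeps only pairs where the ON condition holds.
Matching on a.bin_id = b.bin_id.
Matched pairs: 15.

A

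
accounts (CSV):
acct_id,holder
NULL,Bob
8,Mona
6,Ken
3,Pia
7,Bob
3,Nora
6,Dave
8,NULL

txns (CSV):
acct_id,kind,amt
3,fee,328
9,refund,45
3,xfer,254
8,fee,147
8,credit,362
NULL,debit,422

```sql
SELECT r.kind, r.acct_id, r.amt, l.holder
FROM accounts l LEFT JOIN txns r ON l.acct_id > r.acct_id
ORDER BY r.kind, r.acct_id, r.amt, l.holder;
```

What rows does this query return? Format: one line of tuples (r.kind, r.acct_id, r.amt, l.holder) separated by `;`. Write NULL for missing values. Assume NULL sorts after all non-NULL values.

LEFT JOIN keeps every row from `accounts`; unmatched rows get NULL for `txns`'s columns.
Matching on l.acct_id > r.acct_id. A NULL in a compared column never satisfies the condition.
- l[0] acct_id=NULL → no match; kept with NULLs on the r side.
- l[1] acct_id=8 → 2 match(es) in r → 2 row(s).
- l[2] acct_id=6 → 2 match(es) in r → 2 row(s).
- l[3] acct_id=3 → no match; kept with NULLs on the r side.
- l[4] acct_id=7 → 2 match(es) in r → 2 row(s).
- l[5] acct_id=3 → no match; kept with NULLs on the r side.
- l[6] acct_id=6 → 2 match(es) in r → 2 row(s).
- l[7] acct_id=8 → 2 match(es) in r → 2 row(s).

(fee, 3, 328, Bob); (fee, 3, 328, Dave); (fee, 3, 328, Ken); (fee, 3, 328, Mona); (fee, 3, 328, NULL); (xfer, 3, 254, Bob); (xfer, 3, 254, Dave); (xfer, 3, 254, Ken); (xfer, 3, 254, Mona); (xfer, 3, 254, NULL); (NULL, NULL, NULL, Bob); (NULL, NULL, NULL, Nora); (NULL, NULL, NULL, Pia)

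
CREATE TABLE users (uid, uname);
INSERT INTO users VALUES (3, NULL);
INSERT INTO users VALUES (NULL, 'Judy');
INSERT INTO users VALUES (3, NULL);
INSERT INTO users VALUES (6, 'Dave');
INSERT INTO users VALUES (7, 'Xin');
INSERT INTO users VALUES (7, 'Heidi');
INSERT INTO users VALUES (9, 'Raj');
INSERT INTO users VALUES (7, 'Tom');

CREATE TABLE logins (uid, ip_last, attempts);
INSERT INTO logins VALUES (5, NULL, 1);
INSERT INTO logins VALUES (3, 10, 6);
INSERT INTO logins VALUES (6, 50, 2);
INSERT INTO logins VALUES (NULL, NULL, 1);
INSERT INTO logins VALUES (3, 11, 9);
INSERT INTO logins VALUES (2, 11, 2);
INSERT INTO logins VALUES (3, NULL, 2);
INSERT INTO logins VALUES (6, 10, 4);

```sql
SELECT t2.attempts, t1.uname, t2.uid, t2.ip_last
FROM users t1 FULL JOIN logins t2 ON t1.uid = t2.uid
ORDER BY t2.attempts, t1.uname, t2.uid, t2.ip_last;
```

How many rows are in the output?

16

FULL OUTER JOIN keeps every row from both sides; unmatched rows get NULL for the other side's columns.
Matching on t1.uid = t2.uid. A NULL in a compared column never satisfies the condition.
Matched pairs: 8; unmatched t1 rows kept: 5; unmatched t2 rows kept: 3.
Total: 8 matched + 8 padded = 16 rows.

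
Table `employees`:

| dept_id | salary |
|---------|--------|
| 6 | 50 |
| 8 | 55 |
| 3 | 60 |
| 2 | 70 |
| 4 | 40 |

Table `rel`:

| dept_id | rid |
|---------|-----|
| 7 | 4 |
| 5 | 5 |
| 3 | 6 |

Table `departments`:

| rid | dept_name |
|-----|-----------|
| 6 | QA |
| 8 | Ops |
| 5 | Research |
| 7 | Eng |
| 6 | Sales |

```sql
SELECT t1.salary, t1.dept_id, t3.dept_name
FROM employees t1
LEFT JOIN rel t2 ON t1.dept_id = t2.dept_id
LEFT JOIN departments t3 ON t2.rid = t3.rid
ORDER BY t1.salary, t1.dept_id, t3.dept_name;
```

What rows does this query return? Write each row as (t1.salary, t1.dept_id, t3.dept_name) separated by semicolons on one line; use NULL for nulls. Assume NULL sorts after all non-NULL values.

(40, 4, NULL); (50, 6, NULL); (55, 8, NULL); (60, 3, QA); (60, 3, Sales); (70, 2, NULL)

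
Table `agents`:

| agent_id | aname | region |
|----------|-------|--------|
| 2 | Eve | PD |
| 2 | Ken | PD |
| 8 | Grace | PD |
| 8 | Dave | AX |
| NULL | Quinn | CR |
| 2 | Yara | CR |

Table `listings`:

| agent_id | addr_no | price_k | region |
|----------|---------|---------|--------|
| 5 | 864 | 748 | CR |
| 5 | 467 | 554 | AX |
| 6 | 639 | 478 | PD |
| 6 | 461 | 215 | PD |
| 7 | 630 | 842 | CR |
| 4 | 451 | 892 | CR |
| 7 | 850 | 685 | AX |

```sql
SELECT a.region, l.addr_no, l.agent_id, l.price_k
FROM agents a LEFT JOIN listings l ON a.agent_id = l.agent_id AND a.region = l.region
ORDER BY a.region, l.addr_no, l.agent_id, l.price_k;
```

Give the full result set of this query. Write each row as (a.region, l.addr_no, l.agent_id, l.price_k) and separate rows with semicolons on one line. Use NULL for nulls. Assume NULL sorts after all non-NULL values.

LEFT JOIN keeps every row from `agents`; unmatched rows get NULL for `listings`'s columns.
Matching on a.agent_id = l.agent_id AND a.region = l.region. A NULL in a compared column never satisfies the condition.
- agent_id=2, region=PD: no l row matches, row kept with l columns NULL.
- agent_id=2, region=PD: no l row matches, row kept with l columns NULL.
- agent_id=8, region=PD: no l row matches, row kept with l columns NULL.
- agent_id=8, region=AX: no l row matches, row kept with l columns NULL.
- agent_id=NULL, region=CR: no l row matches, row kept with l columns NULL.
- agent_id=2, region=CR: no l row matches, row kept with l columns NULL.
After projecting and ordering:
a.region | l.addr_no | l.agent_id | l.price_k
AX | NULL | NULL | NULL
CR | NULL | NULL | NULL
CR | NULL | NULL | NULL
PD | NULL | NULL | NULL
PD | NULL | NULL | NULL
PD | NULL | NULL | NULL

(AX, NULL, NULL, NULL); (CR, NULL, NULL, NULL); (CR, NULL, NULL, NULL); (PD, NULL, NULL, NULL); (PD, NULL, NULL, NULL); (PD, NULL, NULL, NULL)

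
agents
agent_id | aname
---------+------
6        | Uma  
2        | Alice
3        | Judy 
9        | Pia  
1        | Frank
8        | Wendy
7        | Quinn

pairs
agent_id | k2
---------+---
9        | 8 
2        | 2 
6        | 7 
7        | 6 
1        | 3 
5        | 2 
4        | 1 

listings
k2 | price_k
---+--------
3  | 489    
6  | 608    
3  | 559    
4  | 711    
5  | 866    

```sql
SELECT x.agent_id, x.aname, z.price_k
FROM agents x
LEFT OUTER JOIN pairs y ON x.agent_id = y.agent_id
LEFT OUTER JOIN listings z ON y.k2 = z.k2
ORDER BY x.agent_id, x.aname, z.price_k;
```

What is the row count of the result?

Evaluate left to right. First `agents x LEFT JOIN pairs y` on agent_id: 7 row(s).
Then LEFT JOIN `listings z` on k2: each of those 7 rows is kept; rows whose y.k2 has no match in z get NULL for z's columns.
Result: 8 row(s).

8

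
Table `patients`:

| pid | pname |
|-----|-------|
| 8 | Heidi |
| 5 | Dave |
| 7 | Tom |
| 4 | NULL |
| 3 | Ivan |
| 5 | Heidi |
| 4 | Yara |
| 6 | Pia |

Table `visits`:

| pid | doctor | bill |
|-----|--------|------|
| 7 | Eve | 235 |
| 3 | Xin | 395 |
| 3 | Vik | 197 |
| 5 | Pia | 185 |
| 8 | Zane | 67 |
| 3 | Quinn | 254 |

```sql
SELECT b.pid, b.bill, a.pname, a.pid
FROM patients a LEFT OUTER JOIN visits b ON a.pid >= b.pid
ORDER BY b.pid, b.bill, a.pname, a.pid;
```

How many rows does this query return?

32

LEFT JOIN keeps every row from `patients`; unmatched rows get NULL for `visits`'s columns.
Matching on a.pid >= b.pid.
Matched pairs: 32; unmatched a rows kept: 0.
Total: 32 rows.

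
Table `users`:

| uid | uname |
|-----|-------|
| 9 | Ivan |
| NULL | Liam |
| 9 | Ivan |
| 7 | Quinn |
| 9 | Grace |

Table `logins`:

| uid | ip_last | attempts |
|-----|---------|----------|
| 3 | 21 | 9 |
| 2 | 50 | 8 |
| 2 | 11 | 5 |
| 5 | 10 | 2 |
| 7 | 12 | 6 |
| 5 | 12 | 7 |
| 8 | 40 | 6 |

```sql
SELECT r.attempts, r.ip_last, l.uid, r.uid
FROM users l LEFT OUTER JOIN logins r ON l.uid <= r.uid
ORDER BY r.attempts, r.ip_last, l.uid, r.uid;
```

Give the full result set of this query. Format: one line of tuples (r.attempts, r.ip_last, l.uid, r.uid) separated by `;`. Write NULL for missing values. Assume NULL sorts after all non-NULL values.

(6, 12, 7, 7); (6, 40, 7, 8); (NULL, NULL, 9, NULL); (NULL, NULL, 9, NULL); (NULL, NULL, 9, NULL); (NULL, NULL, NULL, NULL)

LEFT JOIN keeps every row from `users`; unmatched rows get NULL for `logins`'s columns.
Matching on l.uid <= r.uid. A NULL in a compared column never satisfies the condition.
- l (uid=9) has no partner → padded with NULL.
- l (uid=NULL) has no partner → padded with NULL.
- l (uid=9) has no partner → padded with NULL.
- l (uid=7) pairs with 2 row(s) of r.
- l (uid=9) has no partner → padded with NULL.
After projecting and ordering:
r.attempts | r.ip_last | l.uid | r.uid
6 | 12 | 7 | 7
6 | 40 | 7 | 8
NULL | NULL | 9 | NULL
NULL | NULL | 9 | NULL
NULL | NULL | 9 | NULL
NULL | NULL | NULL | NULL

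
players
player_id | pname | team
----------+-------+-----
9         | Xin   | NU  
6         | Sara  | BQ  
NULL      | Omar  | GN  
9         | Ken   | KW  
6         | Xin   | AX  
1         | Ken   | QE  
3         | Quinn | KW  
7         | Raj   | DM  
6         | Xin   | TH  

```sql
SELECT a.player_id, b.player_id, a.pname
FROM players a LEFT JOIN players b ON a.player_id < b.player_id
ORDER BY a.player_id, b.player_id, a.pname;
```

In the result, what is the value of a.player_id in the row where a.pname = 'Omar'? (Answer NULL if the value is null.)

NULL

LEFT JOIN keeps every row from `players a`; unmatched rows get NULL for `players b`'s columns.
Matching on a.player_id < b.player_id. A NULL in a compared column never satisfies the condition.
- a row (player_id=9): no match → kept, b columns NULL.
- a row (player_id=6): matches 3 b row(s) → 3 output row(s).
- a row (player_id=NULL): no match → kept, b columns NULL.
- a row (player_id=9): no match → kept, b columns NULL.
- a row (player_id=6): matches 3 b row(s) → 3 output row(s).
- a row (player_id=1): matches 7 b row(s) → 7 output row(s).
- a row (player_id=3): matches 6 b row(s) → 6 output row(s).
- a row (player_id=7): matches 2 b row(s) → 2 output row(s).
- a row (player_id=6): matches 3 b row(s) → 3 output row(s).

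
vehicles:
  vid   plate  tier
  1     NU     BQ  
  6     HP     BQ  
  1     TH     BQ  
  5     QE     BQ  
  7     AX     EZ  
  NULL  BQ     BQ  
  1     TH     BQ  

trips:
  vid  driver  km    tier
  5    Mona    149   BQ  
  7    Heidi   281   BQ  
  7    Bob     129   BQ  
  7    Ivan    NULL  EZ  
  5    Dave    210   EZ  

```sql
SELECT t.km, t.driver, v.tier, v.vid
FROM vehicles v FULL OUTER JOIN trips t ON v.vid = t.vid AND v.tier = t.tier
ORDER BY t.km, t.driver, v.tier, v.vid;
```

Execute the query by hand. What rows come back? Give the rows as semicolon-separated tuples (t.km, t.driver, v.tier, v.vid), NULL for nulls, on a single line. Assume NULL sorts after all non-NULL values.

FULL OUTER JOIN keeps every row from both sides; unmatched rows get NULL for the other side's columns.
Matching on v.vid = t.vid AND v.tier = t.tier. A NULL in a compared column never satisfies the condition.
Matched pairs: 2; unmatched v rows kept: 5; unmatched t rows kept: 3.

(129, Bob, NULL, NULL); (149, Mona, BQ, 5); (210, Dave, NULL, NULL); (281, Heidi, NULL, NULL); (NULL, Ivan, EZ, 7); (NULL, NULL, BQ, 1); (NULL, NULL, BQ, 1); (NULL, NULL, BQ, 1); (NULL, NULL, BQ, 6); (NULL, NULL, BQ, NULL)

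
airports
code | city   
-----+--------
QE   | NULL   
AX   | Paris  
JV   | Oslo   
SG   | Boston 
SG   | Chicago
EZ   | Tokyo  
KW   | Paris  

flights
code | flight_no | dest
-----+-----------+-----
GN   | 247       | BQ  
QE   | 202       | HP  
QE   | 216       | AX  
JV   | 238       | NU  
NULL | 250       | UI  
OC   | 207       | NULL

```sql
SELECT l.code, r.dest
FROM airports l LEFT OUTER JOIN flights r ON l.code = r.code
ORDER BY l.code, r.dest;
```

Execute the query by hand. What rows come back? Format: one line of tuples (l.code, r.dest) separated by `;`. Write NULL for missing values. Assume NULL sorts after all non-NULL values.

(AX, NULL); (EZ, NULL); (JV, NU); (KW, NULL); (QE, AX); (QE, HP); (SG, NULL); (SG, NULL)

LEFT JOIN keeps every row from `airports`; unmatched rows get NULL for `flights`'s columns.
Matching on l.code = r.code. A NULL in a compared column never satisfies the condition.
Matched pairs: 3; unmatched l rows kept: 5.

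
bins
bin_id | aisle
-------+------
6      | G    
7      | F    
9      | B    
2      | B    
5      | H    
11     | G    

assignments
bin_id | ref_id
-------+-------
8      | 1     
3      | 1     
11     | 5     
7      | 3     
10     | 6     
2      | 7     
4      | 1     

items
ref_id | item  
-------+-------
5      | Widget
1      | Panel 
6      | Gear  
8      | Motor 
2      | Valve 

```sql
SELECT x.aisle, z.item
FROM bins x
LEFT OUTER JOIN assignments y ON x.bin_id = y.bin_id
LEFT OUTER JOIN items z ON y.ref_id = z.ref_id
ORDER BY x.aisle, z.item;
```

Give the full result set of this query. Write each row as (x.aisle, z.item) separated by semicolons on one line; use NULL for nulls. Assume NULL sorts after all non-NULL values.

Joins associate left-to-right: bins LEFT JOIN assignments on bin_id gives 6 intermediate row(s).
Then LEFT JOIN `items z` on ref_id: each of those 6 rows is kept; rows whose y.ref_id has no match in z get NULL for z's columns.

(B, NULL); (B, NULL); (F, NULL); (G, Widget); (G, NULL); (H, NULL)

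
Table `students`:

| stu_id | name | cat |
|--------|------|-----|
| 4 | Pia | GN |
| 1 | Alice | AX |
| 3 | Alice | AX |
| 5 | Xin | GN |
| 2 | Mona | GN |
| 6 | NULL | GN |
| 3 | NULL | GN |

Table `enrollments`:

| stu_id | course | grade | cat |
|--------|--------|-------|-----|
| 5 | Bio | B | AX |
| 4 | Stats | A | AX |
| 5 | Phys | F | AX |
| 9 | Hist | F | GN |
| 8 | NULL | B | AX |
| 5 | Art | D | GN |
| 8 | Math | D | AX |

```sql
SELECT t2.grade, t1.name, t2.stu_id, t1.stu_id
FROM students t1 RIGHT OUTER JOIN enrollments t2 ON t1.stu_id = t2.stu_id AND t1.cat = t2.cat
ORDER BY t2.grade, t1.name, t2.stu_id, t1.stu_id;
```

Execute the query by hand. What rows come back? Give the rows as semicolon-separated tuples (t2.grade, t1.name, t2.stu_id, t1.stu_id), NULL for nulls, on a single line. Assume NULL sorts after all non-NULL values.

(A, NULL, 4, NULL); (B, NULL, 5, NULL); (B, NULL, 8, NULL); (D, Xin, 5, 5); (D, NULL, 8, NULL); (F, NULL, 5, NULL); (F, NULL, 9, NULL)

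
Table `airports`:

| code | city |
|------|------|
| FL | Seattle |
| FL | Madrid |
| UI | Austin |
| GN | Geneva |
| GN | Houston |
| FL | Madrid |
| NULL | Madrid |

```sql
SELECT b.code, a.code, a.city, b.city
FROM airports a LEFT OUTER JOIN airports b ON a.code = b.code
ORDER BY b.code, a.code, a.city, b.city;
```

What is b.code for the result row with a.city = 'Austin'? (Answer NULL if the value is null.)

UI

LEFT JOIN keeps every row from `airports a`; unmatched rows get NULL for `airports b`'s columns.
Matching on a.code = b.code. A NULL in a compared column never satisfies the condition.
- a row (code=FL): matches 3 b row(s) → 3 output row(s).
- a row (code=FL): matches 3 b row(s) → 3 output row(s).
- a row (code=UI): matches 1 b row(s) → 1 output row(s).
- a row (code=GN): matches 2 b row(s) → 2 output row(s).
- a row (code=GN): matches 2 b row(s) → 2 output row(s).
- a row (code=FL): matches 3 b row(s) → 3 output row(s).
- a row (code=NULL): no match → kept, b columns NULL.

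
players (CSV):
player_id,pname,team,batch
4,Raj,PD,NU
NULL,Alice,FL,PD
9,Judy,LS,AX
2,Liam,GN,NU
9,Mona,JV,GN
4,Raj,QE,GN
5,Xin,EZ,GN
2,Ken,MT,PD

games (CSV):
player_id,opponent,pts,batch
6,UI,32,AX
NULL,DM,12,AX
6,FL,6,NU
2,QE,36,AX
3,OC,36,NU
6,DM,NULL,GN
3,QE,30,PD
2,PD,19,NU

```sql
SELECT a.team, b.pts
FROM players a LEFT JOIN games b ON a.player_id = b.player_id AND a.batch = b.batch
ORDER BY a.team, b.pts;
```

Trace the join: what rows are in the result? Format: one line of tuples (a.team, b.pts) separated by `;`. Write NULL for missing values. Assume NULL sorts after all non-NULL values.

(EZ, NULL); (FL, NULL); (GN, 19); (JV, NULL); (LS, NULL); (MT, NULL); (PD, NULL); (QE, NULL)

LEFT JOIN keeps every row from `players`; unmatched rows get NULL for `games`'s columns.
Matching on a.player_id = b.player_id AND a.batch = b.batch. A NULL in a compared column never satisfies the condition.
Matched pairs: 1; unmatched a rows kept: 7.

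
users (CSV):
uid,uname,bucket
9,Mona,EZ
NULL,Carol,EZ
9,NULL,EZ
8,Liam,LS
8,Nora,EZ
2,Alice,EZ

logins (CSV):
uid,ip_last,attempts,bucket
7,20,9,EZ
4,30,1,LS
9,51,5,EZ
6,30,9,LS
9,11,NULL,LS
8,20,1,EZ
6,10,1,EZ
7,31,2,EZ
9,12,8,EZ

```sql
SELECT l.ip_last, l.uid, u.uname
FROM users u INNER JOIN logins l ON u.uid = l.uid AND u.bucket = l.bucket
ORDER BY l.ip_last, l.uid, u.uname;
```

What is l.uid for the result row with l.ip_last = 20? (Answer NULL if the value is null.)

8

INNER JOIN keeps only pairs where the ON condition holds.
Matching on u.uid = l.uid AND u.bucket = l.bucket. A NULL in a compared column never satisfies the condition.
- uid=9, bucket=EZ: 2 matching l row(s), so 2 row(s) emitted.
- uid=NULL, bucket=EZ: no matching l row, dropped.
- uid=9, bucket=EZ: 2 matching l row(s), so 2 row(s) emitted.
- uid=8, bucket=LS: no matching l row, dropped.
- uid=8, bucket=EZ: 1 matching l row(s), so 1 row(s) emitted.
- uid=2, bucket=EZ: no matching l row, dropped.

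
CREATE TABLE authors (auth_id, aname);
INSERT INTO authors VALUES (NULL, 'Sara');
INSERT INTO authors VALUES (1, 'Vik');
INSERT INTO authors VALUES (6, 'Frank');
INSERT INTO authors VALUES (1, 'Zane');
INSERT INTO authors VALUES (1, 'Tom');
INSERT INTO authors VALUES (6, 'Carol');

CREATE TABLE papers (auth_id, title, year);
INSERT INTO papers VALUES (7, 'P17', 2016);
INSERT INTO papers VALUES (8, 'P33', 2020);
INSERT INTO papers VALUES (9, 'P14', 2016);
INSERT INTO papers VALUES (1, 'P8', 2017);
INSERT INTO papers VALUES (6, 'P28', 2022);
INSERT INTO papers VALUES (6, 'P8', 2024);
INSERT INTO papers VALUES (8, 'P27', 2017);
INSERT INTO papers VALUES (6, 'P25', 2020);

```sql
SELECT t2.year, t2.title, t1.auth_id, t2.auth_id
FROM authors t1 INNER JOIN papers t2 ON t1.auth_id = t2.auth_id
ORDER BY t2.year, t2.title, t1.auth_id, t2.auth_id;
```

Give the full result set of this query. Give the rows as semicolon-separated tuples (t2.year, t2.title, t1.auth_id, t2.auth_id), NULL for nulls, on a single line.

INNER JOIN keeps only pairs where the ON condition holds.
Matching on t1.auth_id = t2.auth_id. A NULL in a compared column never satisfies the condition.
- t1 row (auth_id=NULL): no match → dropped.
- t1 row (auth_id=1): matches 1 t2 row(s) → 1 output row(s).
- t1 row (auth_id=6): matches 3 t2 row(s) → 3 output row(s).
- t1 row (auth_id=1): matches 1 t2 row(s) → 1 output row(s).
- t1 row (auth_id=1): matches 1 t2 row(s) → 1 output row(s).
- t1 row (auth_id=6): matches 3 t2 row(s) → 3 output row(s).
After projecting and ordering:
t2.year | t2.title | t1.auth_id | t2.auth_id
2017 | P8 | 1 | 1
2017 | P8 | 1 | 1
2017 | P8 | 1 | 1
2020 | P25 | 6 | 6
2020 | P25 | 6 | 6
2022 | P28 | 6 | 6
2022 | P28 | 6 | 6
2024 | P8 | 6 | 6
2024 | P8 | 6 | 6

(2017, P8, 1, 1); (2017, P8, 1, 1); (2017, P8, 1, 1); (2020, P25, 6, 6); (2020, P25, 6, 6); (2022, P28, 6, 6); (2022, P28, 6, 6); (2024, P8, 6, 6); (2024, P8, 6, 6)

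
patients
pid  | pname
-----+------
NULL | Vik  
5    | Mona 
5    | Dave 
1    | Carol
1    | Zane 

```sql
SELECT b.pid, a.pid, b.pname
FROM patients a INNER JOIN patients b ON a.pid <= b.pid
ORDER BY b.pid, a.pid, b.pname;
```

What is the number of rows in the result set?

12

INNER JOIN keeps only pairs where the ON condition holds.
Matching on a.pid <= b.pid. A NULL in a compared column never satisfies the condition.
Matched pairs: 12.
Total: 12 rows.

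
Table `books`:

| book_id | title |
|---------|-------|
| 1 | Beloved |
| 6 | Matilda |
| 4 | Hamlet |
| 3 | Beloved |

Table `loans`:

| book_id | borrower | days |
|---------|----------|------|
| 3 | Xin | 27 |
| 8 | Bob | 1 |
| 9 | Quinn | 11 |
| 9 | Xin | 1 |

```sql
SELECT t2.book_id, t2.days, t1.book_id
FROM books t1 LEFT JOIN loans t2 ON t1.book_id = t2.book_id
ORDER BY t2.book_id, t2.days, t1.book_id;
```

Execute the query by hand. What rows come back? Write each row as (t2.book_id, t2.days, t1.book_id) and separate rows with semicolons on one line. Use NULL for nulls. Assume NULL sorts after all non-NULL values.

(3, 27, 3); (NULL, NULL, 1); (NULL, NULL, 4); (NULL, NULL, 6)

LEFT JOIN keeps every row from `books`; unmatched rows get NULL for `loans`'s columns.
Matching on t1.book_id = t2.book_id.
Matched pairs: 1; unmatched t1 rows kept: 3.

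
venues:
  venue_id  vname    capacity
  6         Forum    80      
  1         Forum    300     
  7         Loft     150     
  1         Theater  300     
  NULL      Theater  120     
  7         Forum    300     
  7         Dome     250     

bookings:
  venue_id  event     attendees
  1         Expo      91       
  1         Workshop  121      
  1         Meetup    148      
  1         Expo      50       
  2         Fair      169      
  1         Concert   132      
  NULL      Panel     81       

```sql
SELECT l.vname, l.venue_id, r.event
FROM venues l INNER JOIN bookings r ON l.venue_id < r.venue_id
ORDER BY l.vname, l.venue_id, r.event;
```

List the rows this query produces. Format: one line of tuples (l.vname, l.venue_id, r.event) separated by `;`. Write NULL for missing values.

(Forum, 1, Fair); (Theater, 1, Fair)

INNER JOIN keeps only pairs where the ON condition holds.
Matching on l.venue_id < r.venue_id. A NULL in a compared column never satisfies the condition.
Matched pairs: 2.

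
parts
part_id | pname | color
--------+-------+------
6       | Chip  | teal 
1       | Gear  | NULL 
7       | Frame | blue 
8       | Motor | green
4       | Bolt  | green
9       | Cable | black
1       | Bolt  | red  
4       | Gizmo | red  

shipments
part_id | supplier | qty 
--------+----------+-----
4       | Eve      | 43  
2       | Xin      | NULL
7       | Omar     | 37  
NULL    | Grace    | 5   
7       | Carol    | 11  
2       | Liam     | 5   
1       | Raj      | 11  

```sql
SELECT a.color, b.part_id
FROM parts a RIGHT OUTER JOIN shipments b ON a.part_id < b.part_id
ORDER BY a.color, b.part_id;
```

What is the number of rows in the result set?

18

RIGHT JOIN keeps every row from `shipments`; unmatched rows get NULL for `parts`'s columns.
Matching on a.part_id < b.part_id. A NULL in a compared column never satisfies the condition.
- part_id=6: 2 matching b row(s), so 2 row(s) emitted.
- part_id=1: 5 matching b row(s), so 5 row(s) emitted.
- part_id=7: no matching b row.
- part_id=8: no matching b row.
- part_id=4: 2 matching b row(s), so 2 row(s) emitted.
- part_id=9: no matching b row.
- part_id=1: 5 matching b row(s), so 5 row(s) emitted.
- part_id=4: 2 matching b row(s), so 2 row(s) emitted.
- plus 2 unmatched b row(s), each kept with NULL a columns.
Total: 16 matched + 2 padded = 18 rows.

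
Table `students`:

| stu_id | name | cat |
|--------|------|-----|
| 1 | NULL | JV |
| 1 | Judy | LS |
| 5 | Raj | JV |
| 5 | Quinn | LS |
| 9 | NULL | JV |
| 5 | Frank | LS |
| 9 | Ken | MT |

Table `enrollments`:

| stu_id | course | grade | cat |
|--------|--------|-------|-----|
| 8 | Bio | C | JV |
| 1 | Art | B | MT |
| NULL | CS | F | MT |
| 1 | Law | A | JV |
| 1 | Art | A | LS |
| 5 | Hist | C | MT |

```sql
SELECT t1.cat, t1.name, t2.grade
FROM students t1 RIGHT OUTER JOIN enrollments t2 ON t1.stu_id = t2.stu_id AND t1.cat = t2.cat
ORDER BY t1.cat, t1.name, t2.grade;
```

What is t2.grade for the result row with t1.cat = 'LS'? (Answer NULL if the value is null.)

RIGHT JOIN keeps every row from `enrollments`; unmatched rows get NULL for `students`'s columns.
Matching on t1.stu_id = t2.stu_id AND t1.cat = t2.cat. A NULL in a compared column never satisfies the condition.
- t1 (stu_id=1, cat=JV) pairs with 1 row(s) of t2.
- t1 (stu_id=1, cat=LS) pairs with 1 row(s) of t2.
- t1 (stu_id=5, cat=JV) has no partner in t2.
- t1 (stu_id=5, cat=LS) has no partner in t2.
- t1 (stu_id=9, cat=JV) has no partner in t2.
- t1 (stu_id=5, cat=LS) has no partner in t2.
- t1 (stu_id=9, cat=MT) has no partner in t2.
- 4 t2 row(s) had no t1 match → kept, t1 columns NULL.

A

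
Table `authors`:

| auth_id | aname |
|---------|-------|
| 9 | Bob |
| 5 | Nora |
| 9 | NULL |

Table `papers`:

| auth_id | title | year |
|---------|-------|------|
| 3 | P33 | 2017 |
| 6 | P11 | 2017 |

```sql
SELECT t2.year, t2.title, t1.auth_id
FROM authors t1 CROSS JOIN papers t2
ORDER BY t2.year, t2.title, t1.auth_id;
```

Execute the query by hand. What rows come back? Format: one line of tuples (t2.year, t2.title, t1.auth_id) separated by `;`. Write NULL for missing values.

CROSS JOIN pairs every row of `authors` with every row of `papers`: 3 × 2 = 6 rows.
After projecting and ordering:
t2.year | t2.title | t1.auth_id
2017 | P11 | 5
2017 | P11 | 9
2017 | P11 | 9
2017 | P33 | 5
2017 | P33 | 9
2017 | P33 | 9

(2017, P11, 5); (2017, P11, 9); (2017, P11, 9); (2017, P33, 5); (2017, P33, 9); (2017, P33, 9)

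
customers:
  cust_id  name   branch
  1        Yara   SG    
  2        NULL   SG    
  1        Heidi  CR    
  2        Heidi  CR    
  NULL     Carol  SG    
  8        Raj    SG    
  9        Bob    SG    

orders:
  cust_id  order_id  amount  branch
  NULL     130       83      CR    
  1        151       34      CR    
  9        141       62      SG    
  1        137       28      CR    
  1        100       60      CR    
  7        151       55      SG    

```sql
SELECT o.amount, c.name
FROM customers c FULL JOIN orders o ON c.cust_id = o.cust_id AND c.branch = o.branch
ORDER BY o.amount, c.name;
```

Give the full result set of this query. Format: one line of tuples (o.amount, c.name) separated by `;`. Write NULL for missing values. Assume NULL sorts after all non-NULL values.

(28, Heidi); (34, Heidi); (55, NULL); (60, Heidi); (62, Bob); (83, NULL); (NULL, Carol); (NULL, Heidi); (NULL, Raj); (NULL, Yara); (NULL, NULL)

FULL OUTER JOIN keeps every row from both sides; unmatched rows get NULL for the other side's columns.
Matching on c.cust_id = o.cust_id AND c.branch = o.branch. A NULL in a compared column never satisfies the condition.
- cust_id=1, branch=SG: no o row matches, row kept with o columns NULL.
- cust_id=2, branch=SG: no o row matches, row kept with o columns NULL.
- cust_id=1, branch=CR: 3 matching o row(s), so 3 row(s) emitted.
- cust_id=2, branch=CR: no o row matches, row kept with o columns NULL.
- cust_id=NULL, branch=SG: no o row matches, row kept with o columns NULL.
- cust_id=8, branch=SG: no o row matches, row kept with o columns NULL.
- cust_id=9, branch=SG: 1 matching o row(s), so 1 row(s) emitted.
- 2 o row(s) had no c match → kept, c columns NULL.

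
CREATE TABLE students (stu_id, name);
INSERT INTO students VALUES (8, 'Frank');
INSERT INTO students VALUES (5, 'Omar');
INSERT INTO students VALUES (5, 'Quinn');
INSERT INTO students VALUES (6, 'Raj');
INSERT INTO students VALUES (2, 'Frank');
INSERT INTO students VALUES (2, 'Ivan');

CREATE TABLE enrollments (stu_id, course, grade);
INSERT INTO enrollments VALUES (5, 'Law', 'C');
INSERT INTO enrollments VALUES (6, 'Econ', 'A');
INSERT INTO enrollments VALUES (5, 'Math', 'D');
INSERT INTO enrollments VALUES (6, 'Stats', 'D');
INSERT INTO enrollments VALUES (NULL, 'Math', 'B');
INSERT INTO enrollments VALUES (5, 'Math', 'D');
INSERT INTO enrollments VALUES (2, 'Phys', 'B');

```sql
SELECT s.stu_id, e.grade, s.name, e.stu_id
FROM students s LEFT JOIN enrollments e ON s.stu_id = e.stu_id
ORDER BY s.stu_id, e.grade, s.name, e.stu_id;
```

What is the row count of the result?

11

LEFT JOIN keeps every row from `students`; unmatched rows get NULL for `enrollments`'s columns.
Matching on s.stu_id = e.stu_id. A NULL in a compared column never satisfies the condition.
- stu_id=8: no e row matches, row kept with e columns NULL.
- stu_id=5: 3 matching e row(s), so 3 row(s) emitted.
- stu_id=5: 3 matching e row(s), so 3 row(s) emitted.
- stu_id=6: 2 matching e row(s), so 2 row(s) emitted.
- stu_id=2: 1 matching e row(s), so 1 row(s) emitted.
- stu_id=2: 1 matching e row(s), so 1 row(s) emitted.
Total: 10 matched + 1 padded = 11 rows.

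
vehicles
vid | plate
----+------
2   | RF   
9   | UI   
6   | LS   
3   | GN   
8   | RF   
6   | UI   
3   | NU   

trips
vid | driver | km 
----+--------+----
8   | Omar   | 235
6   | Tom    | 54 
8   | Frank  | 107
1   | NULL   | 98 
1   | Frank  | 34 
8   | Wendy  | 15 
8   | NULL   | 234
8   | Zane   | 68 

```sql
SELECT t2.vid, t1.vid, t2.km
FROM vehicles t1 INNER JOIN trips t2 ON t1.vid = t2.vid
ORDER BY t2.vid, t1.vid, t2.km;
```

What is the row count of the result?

7

INNER JOIN keeps only pairs where the ON condition holds.
Matching on t1.vid = t2.vid.
- vid=2: no matching t2 row, dropped.
- vid=9: no matching t2 row, dropped.
- vid=6: 1 matching t2 row(s), so 1 row(s) emitted.
- vid=3: no matching t2 row, dropped.
- vid=8: 5 matching t2 row(s), so 5 row(s) emitted.
- vid=6: 1 matching t2 row(s), so 1 row(s) emitted.
- vid=3: no matching t2 row, dropped.
Total: 7 rows.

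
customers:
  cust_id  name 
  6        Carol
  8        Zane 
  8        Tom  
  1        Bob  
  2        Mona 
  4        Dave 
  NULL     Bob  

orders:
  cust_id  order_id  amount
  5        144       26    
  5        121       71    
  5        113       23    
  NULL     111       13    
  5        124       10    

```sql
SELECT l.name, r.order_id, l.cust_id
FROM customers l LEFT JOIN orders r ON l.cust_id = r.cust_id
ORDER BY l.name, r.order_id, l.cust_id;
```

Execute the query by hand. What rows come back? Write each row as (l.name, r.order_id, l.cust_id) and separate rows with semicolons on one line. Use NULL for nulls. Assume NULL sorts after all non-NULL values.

(Bob, NULL, 1); (Bob, NULL, NULL); (Carol, NULL, 6); (Dave, NULL, 4); (Mona, NULL, 2); (Tom, NULL, 8); (Zane, NULL, 8)

LEFT JOIN keeps every row from `customers`; unmatched rows get NULL for `orders`'s columns.
Matching on l.cust_id = r.cust_id. A NULL in a compared column never satisfies the condition.
Matched pairs: 0; unmatched l rows kept: 7.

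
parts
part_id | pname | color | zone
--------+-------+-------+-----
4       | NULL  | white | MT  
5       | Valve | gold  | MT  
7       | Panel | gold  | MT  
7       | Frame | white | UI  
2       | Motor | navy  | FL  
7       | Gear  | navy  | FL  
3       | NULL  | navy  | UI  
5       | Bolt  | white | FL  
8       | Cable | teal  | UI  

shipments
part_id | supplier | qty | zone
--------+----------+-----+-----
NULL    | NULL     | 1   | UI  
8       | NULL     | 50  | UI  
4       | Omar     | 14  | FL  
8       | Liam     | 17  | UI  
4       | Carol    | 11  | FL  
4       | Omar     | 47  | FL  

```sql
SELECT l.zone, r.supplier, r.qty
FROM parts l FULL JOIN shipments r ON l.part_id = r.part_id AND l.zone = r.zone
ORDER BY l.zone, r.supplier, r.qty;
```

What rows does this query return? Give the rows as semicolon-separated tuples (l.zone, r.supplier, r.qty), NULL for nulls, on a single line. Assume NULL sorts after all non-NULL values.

FULL OUTER JOIN keeps every row from both sides; unmatched rows get NULL for the other side's columns.
Matching on l.part_id = r.part_id AND l.zone = r.zone. A NULL in a compared column never satisfies the condition.
Matched pairs: 2; unmatched l rows kept: 8; unmatched r rows kept: 4.

(FL, NULL, NULL); (FL, NULL, NULL); (FL, NULL, NULL); (MT, NULL, NULL); (MT, NULL, NULL); (MT, NULL, NULL); (UI, Liam, 17); (UI, NULL, 50); (UI, NULL, NULL); (UI, NULL, NULL); (NULL, Carol, 11); (NULL, Omar, 14); (NULL, Omar, 47); (NULL, NULL, 1)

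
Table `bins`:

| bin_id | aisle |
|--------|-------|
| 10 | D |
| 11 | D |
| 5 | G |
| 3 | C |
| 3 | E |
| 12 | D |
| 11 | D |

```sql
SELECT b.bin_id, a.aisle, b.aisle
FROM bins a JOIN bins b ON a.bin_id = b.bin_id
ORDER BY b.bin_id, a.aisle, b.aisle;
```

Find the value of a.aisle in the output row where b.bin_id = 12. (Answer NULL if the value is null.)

INNER JOIN keeps only pairs where the ON condition holds.
Matching on a.bin_id = b.bin_id.
- bin_id=10: 1 matching b row(s), so 1 row(s) emitted.
- bin_id=11: 2 matching b row(s), so 2 row(s) emitted.
- bin_id=5: 1 matching b row(s), so 1 row(s) emitted.
- bin_id=3: 2 matching b row(s), so 2 row(s) emitted.
- bin_id=3: 2 matching b row(s), so 2 row(s) emitted.
- bin_id=12: 1 matching b row(s), so 1 row(s) emitted.
- bin_id=11: 2 matching b row(s), so 2 row(s) emitted.

D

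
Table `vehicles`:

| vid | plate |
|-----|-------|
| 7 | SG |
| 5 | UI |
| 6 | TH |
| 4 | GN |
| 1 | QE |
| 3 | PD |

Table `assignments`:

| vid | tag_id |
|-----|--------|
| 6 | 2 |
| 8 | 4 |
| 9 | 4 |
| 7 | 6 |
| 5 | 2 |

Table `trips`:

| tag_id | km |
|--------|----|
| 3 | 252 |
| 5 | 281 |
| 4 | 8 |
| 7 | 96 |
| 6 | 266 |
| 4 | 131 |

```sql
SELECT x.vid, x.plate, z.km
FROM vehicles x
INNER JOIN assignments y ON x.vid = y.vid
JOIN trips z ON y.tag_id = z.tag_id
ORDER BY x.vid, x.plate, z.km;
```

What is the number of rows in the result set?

1

Step 1 — x INNER JOIN y on vid → 3 row(s).
Then INNER JOIN `trips z` on tag_id: keep only rows whose y.tag_id appears in z.
Result: 1 row(s).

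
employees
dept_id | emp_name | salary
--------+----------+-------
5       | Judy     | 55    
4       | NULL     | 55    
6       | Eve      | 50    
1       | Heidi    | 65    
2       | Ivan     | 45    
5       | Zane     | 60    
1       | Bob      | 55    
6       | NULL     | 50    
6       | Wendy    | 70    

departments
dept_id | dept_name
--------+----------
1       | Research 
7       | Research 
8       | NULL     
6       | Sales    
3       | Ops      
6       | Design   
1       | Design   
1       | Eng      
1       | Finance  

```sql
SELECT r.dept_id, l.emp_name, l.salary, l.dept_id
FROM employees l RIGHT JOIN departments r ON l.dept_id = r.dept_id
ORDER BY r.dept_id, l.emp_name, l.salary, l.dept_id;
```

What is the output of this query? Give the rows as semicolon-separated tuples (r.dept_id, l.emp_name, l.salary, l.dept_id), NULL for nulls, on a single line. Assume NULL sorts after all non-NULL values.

RIGHT JOIN keeps every row from `departments`; unmatched rows get NULL for `employees`'s columns.
Matching on l.dept_id = r.dept_id.
Matched pairs: 14; unmatched r rows kept: 3.

(1, Bob, 55, 1); (1, Bob, 55, 1); (1, Bob, 55, 1); (1, Bob, 55, 1); (1, Heidi, 65, 1); (1, Heidi, 65, 1); (1, Heidi, 65, 1); (1, Heidi, 65, 1); (3, NULL, NULL, NULL); (6, Eve, 50, 6); (6, Eve, 50, 6); (6, Wendy, 70, 6); (6, Wendy, 70, 6); (6, NULL, 50, 6); (6, NULL, 50, 6); (7, NULL, NULL, NULL); (8, NULL, NULL, NULL)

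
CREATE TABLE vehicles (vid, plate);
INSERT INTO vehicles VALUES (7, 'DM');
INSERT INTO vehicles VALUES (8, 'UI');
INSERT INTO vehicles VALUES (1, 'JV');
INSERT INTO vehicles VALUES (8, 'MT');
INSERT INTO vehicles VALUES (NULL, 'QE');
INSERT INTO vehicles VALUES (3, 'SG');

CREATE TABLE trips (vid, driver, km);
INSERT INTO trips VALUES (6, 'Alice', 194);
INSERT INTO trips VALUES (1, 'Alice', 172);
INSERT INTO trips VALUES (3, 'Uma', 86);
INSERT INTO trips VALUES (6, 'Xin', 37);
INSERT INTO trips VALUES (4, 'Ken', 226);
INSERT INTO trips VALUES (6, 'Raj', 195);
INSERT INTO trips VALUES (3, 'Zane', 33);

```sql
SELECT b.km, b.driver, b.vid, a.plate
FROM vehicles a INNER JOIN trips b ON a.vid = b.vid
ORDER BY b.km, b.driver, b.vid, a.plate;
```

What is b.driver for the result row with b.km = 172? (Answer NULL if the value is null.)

Alice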